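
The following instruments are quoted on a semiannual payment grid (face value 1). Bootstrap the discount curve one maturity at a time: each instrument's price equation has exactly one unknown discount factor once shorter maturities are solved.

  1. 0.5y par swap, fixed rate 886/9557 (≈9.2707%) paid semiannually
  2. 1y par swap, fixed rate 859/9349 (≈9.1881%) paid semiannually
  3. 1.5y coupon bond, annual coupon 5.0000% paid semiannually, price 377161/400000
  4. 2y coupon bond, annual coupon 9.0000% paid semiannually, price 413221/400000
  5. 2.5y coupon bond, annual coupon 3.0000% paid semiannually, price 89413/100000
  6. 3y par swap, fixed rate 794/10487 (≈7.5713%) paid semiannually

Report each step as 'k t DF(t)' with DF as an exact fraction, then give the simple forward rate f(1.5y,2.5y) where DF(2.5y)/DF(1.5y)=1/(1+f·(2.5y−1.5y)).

step 1 [0.5y] swap r/2=443/9557: DF=(1 − 443/9557·(0))/(1+443/9557) = 9557/10000 ≈ 0.955700
step 2 [1y] swap r/2=859/18698: DF=(1 − 859/18698·(0.955700))/(1+859/18698) = 9141/10000 ≈ 0.914100
step 3 [1.5y] bond c/2=1/40: DF=(377161/400000 − 1/40·(0.955700+0.914100))/(1+1/40) = 8743/10000 ≈ 0.874300
step 4 [2y] bond c/2=9/200: DF=(413221/400000 − 9/200·(0.955700+0.914100+0.874300))/(1+9/200) = 544/625 ≈ 0.870400
step 5 [2.5y] bond c/2=3/200: DF=(89413/100000 − 3/200·(0.955700+0.914100+0.874300+0.870400))/(1+3/200) = 331/400 ≈ 0.827500
step 6 [3y] swap r/2=397/10487: DF=(1 − 397/10487·(0.955700+0.914100+0.874300+0.870400+0.827500))/(1+397/10487) = 1603/2000 ≈ 0.801500

1 1/2 9557/10000
2 1 9141/10000
3 3/2 8743/10000
4 2 544/625
5 5/2 331/400
6 3 1603/2000
f(1.5y,2.5y) = ((8743/10000)/(331/400) − 1)/(1) = 468/8275 ≈ 5.6556%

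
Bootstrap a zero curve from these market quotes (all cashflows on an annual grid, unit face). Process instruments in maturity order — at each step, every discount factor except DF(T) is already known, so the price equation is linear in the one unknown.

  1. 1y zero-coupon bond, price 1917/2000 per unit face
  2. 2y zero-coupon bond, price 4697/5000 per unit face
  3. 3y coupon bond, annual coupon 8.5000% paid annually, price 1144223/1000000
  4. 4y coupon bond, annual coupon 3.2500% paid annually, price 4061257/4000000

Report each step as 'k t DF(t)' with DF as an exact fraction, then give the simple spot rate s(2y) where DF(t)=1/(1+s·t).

step 1 [1y] zero: DF = P = 1917/2000 ≈ 0.958500
step 2 [2y] zero: DF = P = 4697/5000 ≈ 0.939400
step 3 [3y] bond c/1=17/200: DF=(1144223/1000000 − 17/200·(0.958500+0.939400))/(1+17/200) = 9059/10000 ≈ 0.905900
step 4 [4y] bond c/1=13/400: DF=(4061257/4000000 − 13/400·(0.958500+0.939400+0.905900))/(1+13/400) = 8951/10000 ≈ 0.895100

1 1 1917/2000
2 2 4697/5000
3 3 9059/10000
4 4 8951/10000
s(2y) = (1/(4697/5000) − 1)/(2) = 303/9394 ≈ 3.2255%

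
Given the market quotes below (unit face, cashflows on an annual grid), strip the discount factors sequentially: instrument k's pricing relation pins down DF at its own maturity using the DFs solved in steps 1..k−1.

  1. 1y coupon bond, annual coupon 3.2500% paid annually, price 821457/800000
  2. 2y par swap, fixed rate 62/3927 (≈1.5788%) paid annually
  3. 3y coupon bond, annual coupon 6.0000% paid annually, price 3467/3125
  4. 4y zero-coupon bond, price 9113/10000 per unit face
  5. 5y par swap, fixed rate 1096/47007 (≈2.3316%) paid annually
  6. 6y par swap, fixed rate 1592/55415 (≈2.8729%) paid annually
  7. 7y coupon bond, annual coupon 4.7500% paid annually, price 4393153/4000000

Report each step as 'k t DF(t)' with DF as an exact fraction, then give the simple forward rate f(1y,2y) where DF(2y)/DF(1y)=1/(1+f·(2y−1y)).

1 1 1989/2000
2 2 969/1000
3 3 1871/2000
4 4 9113/10000
5 5 1113/1250
6 6 1051/1250
7 7 1993/2500
f(1y,2y) = ((1989/2000)/(969/1000) − 1)/(1) = 1/38 ≈ 2.6316%

step 1 [1y] bond c/1=13/400: DF=(821457/800000 − 13/400·(0))/(1+13/400) = 1989/2000 ≈ 0.994500
step 2 [2y] swap r/1=62/3927: DF=(1 − 62/3927·(0.994500))/(1+62/3927) = 969/1000 ≈ 0.969000
step 3 [3y] bond c/1=3/50: DF=(3467/3125 − 3/50·(0.994500+0.969000))/(1+3/50) = 1871/2000 ≈ 0.935500
step 4 [4y] zero: DF = P = 9113/10000 ≈ 0.911300
step 5 [5y] swap r/1=1096/47007: DF=(1 − 1096/47007·(0.994500+0.969000+0.935500+0.911300))/(1+1096/47007) = 1113/1250 ≈ 0.890400
step 6 [6y] swap r/1=1592/55415: DF=(1 − 1592/55415·(0.994500+0.969000+0.935500+0.911300+0.890400))/(1+1592/55415) = 1051/1250 ≈ 0.840800
step 7 [7y] bond c/1=19/400: DF=(4393153/4000000 − 19/400·(0.994500+0.969000+0.935500+0.911300+0.890400+0.840800))/(1+19/400) = 1993/2500 ≈ 0.797200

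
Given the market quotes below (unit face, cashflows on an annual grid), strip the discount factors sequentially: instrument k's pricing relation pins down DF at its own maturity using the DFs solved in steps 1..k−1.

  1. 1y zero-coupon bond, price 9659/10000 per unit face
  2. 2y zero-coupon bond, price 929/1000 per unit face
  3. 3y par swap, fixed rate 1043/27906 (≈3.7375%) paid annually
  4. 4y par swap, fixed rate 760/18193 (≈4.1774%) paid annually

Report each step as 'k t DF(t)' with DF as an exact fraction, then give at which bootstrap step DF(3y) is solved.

1 1 9659/10000
2 2 929/1000
3 3 8957/10000
4 4 106/125
DF(3y) is solved at step 3

step 1 [1y] zero: DF = P = 9659/10000 ≈ 0.965900
step 2 [2y] zero: DF = P = 929/1000 ≈ 0.929000
step 3 [3y] swap r/1=1043/27906: DF=(1 − 1043/27906·(0.965900+0.929000))/(1+1043/27906) = 8957/10000 ≈ 0.895700
step 4 [4y] swap r/1=760/18193: DF=(1 − 760/18193·(0.965900+0.929000+0.895700))/(1+760/18193) = 106/125 ≈ 0.848000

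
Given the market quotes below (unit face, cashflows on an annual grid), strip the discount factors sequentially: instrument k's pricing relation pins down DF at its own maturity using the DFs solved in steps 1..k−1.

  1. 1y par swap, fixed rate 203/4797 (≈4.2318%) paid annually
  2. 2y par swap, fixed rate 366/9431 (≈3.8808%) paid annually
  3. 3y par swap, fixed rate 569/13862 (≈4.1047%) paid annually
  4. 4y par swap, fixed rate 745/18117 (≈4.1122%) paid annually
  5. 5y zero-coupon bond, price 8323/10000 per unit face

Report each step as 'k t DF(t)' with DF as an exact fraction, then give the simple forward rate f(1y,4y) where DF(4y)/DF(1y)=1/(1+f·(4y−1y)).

1 1 4797/5000
2 2 2317/2500
3 3 4431/5000
4 4 851/1000
5 5 8323/10000
f(1y,4y) = ((4797/5000)/(851/1000) − 1)/(3) = 542/12765 ≈ 4.2460%

step 1 [1y] swap r/1=203/4797: DF=(1 − 203/4797·(0))/(1+203/4797) = 4797/5000 ≈ 0.959400
step 2 [2y] swap r/1=366/9431: DF=(1 − 366/9431·(0.959400))/(1+366/9431) = 2317/2500 ≈ 0.926800
step 3 [3y] swap r/1=569/13862: DF=(1 − 569/13862·(0.959400+0.926800))/(1+569/13862) = 4431/5000 ≈ 0.886200
step 4 [4y] swap r/1=745/18117: DF=(1 − 745/18117·(0.959400+0.926800+0.886200))/(1+745/18117) = 851/1000 ≈ 0.851000
step 5 [5y] zero: DF = P = 8323/10000 ≈ 0.832300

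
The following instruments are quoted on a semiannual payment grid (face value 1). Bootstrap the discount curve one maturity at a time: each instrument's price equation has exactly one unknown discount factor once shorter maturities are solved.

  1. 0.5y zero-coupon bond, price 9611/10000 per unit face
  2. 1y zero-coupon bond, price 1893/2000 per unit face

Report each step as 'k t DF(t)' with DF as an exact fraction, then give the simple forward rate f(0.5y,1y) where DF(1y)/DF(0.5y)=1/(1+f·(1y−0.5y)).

step 1 [0.5y] zero: DF = P = 9611/10000 ≈ 0.961100
step 2 [1y] zero: DF = P = 1893/2000 ≈ 0.946500

1 1/2 9611/10000
2 1 1893/2000
f(0.5y,1y) = ((9611/10000)/(1893/2000) − 1)/(1/2) = 292/9465 ≈ 3.0851%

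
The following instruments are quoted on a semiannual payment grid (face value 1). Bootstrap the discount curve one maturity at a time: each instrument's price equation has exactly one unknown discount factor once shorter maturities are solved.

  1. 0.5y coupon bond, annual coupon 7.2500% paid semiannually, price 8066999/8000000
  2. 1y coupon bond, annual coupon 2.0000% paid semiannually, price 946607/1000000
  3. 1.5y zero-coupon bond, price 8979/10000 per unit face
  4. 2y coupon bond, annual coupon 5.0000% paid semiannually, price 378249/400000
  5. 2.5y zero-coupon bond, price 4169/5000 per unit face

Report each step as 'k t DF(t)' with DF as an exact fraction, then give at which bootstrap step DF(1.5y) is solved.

1 1/2 9731/10000
2 1 2319/2500
3 3/2 8979/10000
4 2 8543/10000
5 5/2 4169/5000
DF(1.5y) is solved at step 3

step 1 [0.5y] bond c/2=29/800: DF=(8066999/8000000 − 29/800·(0))/(1+29/800) = 9731/10000 ≈ 0.973100
step 2 [1y] bond c/2=1/100: DF=(946607/1000000 − 1/100·(0.973100))/(1+1/100) = 2319/2500 ≈ 0.927600
step 3 [1.5y] zero: DF = P = 8979/10000 ≈ 0.897900
step 4 [2y] bond c/2=1/40: DF=(378249/400000 − 1/40·(0.973100+0.927600+0.897900))/(1+1/40) = 8543/10000 ≈ 0.854300
step 5 [2.5y] zero: DF = P = 4169/5000 ≈ 0.833800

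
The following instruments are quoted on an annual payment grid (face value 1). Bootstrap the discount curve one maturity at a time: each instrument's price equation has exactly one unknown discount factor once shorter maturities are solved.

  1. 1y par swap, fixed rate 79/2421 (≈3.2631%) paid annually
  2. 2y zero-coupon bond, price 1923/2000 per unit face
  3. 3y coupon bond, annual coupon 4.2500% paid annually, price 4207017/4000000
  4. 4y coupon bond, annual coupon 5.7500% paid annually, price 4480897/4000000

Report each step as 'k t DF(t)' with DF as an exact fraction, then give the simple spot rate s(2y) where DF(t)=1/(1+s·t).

step 1 [1y] swap r/1=79/2421: DF=(1 − 79/2421·(0))/(1+79/2421) = 2421/2500 ≈ 0.968400
step 2 [2y] zero: DF = P = 1923/2000 ≈ 0.961500
step 3 [3y] bond c/1=17/400: DF=(4207017/4000000 − 17/400·(0.968400+0.961500))/(1+17/400) = 4651/5000 ≈ 0.930200
step 4 [4y] bond c/1=23/400: DF=(4480897/4000000 − 23/400·(0.968400+0.961500+0.930200))/(1+23/400) = 4519/5000 ≈ 0.903800

1 1 2421/2500
2 2 1923/2000
3 3 4651/5000
4 4 4519/5000
s(2y) = (1/(1923/2000) − 1)/(2) = 77/3846 ≈ 2.0021%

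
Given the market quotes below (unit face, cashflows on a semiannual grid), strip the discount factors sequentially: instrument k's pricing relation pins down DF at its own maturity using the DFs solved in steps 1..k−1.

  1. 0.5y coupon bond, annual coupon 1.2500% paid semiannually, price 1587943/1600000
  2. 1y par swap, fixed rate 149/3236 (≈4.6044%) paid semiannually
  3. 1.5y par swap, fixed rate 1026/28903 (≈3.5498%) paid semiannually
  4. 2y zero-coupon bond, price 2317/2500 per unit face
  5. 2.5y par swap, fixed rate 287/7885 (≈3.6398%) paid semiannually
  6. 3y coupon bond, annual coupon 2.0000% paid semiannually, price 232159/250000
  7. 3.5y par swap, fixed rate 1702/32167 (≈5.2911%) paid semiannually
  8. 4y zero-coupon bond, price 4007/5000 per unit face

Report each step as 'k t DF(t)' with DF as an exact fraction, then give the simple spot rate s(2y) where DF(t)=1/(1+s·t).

1 1/2 9863/10000
2 1 9553/10000
3 3/2 9487/10000
4 2 2317/2500
5 5/2 9139/10000
6 3 4363/5000
7 7/2 4149/5000
8 4 4007/5000
s(2y) = (1/(2317/2500) − 1)/(2) = 183/4634 ≈ 3.9491%

step 1 [0.5y] bond c/2=1/160: DF=(1587943/1600000 − 1/160·(0))/(1+1/160) = 9863/10000 ≈ 0.986300
step 2 [1y] swap r/2=149/6472: DF=(1 − 149/6472·(0.986300))/(1+149/6472) = 9553/10000 ≈ 0.955300
step 3 [1.5y] swap r/2=513/28903: DF=(1 − 513/28903·(0.986300+0.955300))/(1+513/28903) = 9487/10000 ≈ 0.948700
step 4 [2y] zero: DF = P = 2317/2500 ≈ 0.926800
step 5 [2.5y] swap r/2=287/15770: DF=(1 − 287/15770·(0.986300+0.955300+0.948700+0.926800))/(1+287/15770) = 9139/10000 ≈ 0.913900
step 6 [3y] bond c/2=1/100: DF=(232159/250000 − 1/100·(0.986300+0.955300+0.948700+0.926800+0.913900))/(1+1/100) = 4363/5000 ≈ 0.872600
step 7 [3.5y] swap r/2=851/32167: DF=(1 − 851/32167·(0.986300+0.955300+0.948700+0.926800+0.913900+0.872600))/(1+851/32167) = 4149/5000 ≈ 0.829800
step 8 [4y] zero: DF = P = 4007/5000 ≈ 0.801400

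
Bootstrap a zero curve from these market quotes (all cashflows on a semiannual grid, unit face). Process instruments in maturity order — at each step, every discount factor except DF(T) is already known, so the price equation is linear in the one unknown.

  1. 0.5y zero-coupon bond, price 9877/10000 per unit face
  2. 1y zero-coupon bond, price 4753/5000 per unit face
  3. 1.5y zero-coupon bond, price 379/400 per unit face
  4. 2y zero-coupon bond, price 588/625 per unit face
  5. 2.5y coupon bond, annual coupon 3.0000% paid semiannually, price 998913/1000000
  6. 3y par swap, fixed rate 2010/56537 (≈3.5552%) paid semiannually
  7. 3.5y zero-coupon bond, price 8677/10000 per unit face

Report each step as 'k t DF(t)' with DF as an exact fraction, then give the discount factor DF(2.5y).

1 1/2 9877/10000
2 1 4753/5000
3 3/2 379/400
4 2 588/625
5 5/2 2319/2500
6 3 1799/2000
7 7/2 8677/10000
DF(2.5y) = 2319/2500 ≈ 0.927600

step 1 [0.5y] zero: DF = P = 9877/10000 ≈ 0.987700
step 2 [1y] zero: DF = P = 4753/5000 ≈ 0.950600
step 3 [1.5y] zero: DF = P = 379/400 ≈ 0.947500
step 4 [2y] zero: DF = P = 588/625 ≈ 0.940800
step 5 [2.5y] bond c/2=3/200: DF=(998913/1000000 − 3/200·(0.987700+0.950600+0.947500+0.940800))/(1+3/200) = 2319/2500 ≈ 0.927600
step 6 [3y] swap r/2=1005/56537: DF=(1 − 1005/56537·(0.987700+0.950600+0.947500+0.940800+0.927600))/(1+1005/56537) = 1799/2000 ≈ 0.899500
step 7 [3.5y] zero: DF = P = 8677/10000 ≈ 0.867700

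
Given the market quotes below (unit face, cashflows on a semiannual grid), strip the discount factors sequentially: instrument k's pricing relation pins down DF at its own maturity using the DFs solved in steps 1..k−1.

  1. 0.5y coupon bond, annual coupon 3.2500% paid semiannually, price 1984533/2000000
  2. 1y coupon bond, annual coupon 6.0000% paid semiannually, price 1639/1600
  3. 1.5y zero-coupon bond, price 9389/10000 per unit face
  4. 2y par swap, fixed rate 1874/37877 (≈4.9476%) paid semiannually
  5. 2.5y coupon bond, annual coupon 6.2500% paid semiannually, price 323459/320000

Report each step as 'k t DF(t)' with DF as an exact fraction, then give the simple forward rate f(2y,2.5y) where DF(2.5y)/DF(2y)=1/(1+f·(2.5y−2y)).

1 1/2 2441/2500
2 1 9661/10000
3 3/2 9389/10000
4 2 9063/10000
5 5/2 4327/5000
f(2y,2.5y) = ((9063/10000)/(4327/5000) − 1)/(1/2) = 409/4327 ≈ 9.4523%

step 1 [0.5y] bond c/2=13/800: DF=(1984533/2000000 − 13/800·(0))/(1+13/800) = 2441/2500 ≈ 0.976400
step 2 [1y] bond c/2=3/100: DF=(1639/1600 − 3/100·(0.976400))/(1+3/100) = 9661/10000 ≈ 0.966100
step 3 [1.5y] zero: DF = P = 9389/10000 ≈ 0.938900
step 4 [2y] swap r/2=937/37877: DF=(1 − 937/37877·(0.976400+0.966100+0.938900))/(1+937/37877) = 9063/10000 ≈ 0.906300
step 5 [2.5y] bond c/2=1/32: DF=(323459/320000 − 1/32·(0.976400+0.966100+0.938900+0.906300))/(1+1/32) = 4327/5000 ≈ 0.865400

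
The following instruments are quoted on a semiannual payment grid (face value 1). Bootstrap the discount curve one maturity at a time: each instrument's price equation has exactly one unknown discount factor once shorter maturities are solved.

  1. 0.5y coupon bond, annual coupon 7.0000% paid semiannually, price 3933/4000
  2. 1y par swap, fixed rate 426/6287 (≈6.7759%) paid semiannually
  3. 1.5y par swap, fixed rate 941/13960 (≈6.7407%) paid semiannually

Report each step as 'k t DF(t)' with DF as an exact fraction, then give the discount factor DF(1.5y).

step 1 [0.5y] bond c/2=7/200: DF=(3933/4000 − 7/200·(0))/(1+7/200) = 19/20 ≈ 0.950000
step 2 [1y] swap r/2=213/6287: DF=(1 − 213/6287·(0.950000))/(1+213/6287) = 9361/10000 ≈ 0.936100
step 3 [1.5y] swap r/2=941/27920: DF=(1 − 941/27920·(0.950000+0.936100))/(1+941/27920) = 9059/10000 ≈ 0.905900

1 1/2 19/20
2 1 9361/10000
3 3/2 9059/10000
DF(1.5y) = 9059/10000 ≈ 0.905900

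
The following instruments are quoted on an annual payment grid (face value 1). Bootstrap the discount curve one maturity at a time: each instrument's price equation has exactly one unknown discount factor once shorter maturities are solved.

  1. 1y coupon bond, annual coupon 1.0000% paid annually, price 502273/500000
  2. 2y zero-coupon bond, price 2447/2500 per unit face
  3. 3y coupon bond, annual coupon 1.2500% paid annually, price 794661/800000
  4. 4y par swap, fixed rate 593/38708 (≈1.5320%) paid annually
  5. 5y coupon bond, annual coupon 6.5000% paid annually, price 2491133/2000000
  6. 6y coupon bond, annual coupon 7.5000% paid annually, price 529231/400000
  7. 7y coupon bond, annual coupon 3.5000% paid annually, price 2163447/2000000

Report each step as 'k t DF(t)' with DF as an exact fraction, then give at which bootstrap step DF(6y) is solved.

1 1 4973/5000
2 2 2447/2500
3 3 9567/10000
4 4 9407/10000
5 5 9333/10000
6 6 2239/2500
7 7 2131/2500
DF(6y) is solved at step 6

step 1 [1y] bond c/1=1/100: DF=(502273/500000 − 1/100·(0))/(1+1/100) = 4973/5000 ≈ 0.994600
step 2 [2y] zero: DF = P = 2447/2500 ≈ 0.978800
step 3 [3y] bond c/1=1/80: DF=(794661/800000 − 1/80·(0.994600+0.978800))/(1+1/80) = 9567/10000 ≈ 0.956700
step 4 [4y] swap r/1=593/38708: DF=(1 − 593/38708·(0.994600+0.978800+0.956700))/(1+593/38708) = 9407/10000 ≈ 0.940700
step 5 [5y] bond c/1=13/200: DF=(2491133/2000000 − 13/200·(0.994600+0.978800+0.956700+0.940700))/(1+13/200) = 9333/10000 ≈ 0.933300
step 6 [6y] bond c/1=3/40: DF=(529231/400000 − 3/40·(0.994600+0.978800+0.956700+0.940700+0.933300))/(1+3/40) = 2239/2500 ≈ 0.895600
step 7 [7y] bond c/1=7/200: DF=(2163447/2000000 − 7/200·(0.994600+0.978800+0.956700+0.940700+0.933300+0.895600))/(1+7/200) = 2131/2500 ≈ 0.852400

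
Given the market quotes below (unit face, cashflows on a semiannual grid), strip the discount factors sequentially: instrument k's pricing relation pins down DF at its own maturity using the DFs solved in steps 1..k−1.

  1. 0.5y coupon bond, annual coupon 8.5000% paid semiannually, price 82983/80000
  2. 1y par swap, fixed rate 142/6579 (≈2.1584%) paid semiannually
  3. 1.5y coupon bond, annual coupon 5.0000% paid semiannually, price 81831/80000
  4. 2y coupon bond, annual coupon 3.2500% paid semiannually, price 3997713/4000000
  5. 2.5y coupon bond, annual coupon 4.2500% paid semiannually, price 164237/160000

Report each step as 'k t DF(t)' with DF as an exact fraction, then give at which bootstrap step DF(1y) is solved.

step 1 [0.5y] bond c/2=17/400: DF=(82983/80000 − 17/400·(0))/(1+17/400) = 199/200 ≈ 0.995000
step 2 [1y] swap r/2=71/6579: DF=(1 − 71/6579·(0.995000))/(1+71/6579) = 9787/10000 ≈ 0.978700
step 3 [1.5y] bond c/2=1/40: DF=(81831/80000 − 1/40·(0.995000+0.978700))/(1+1/40) = 4749/5000 ≈ 0.949800
step 4 [2y] bond c/2=13/800: DF=(3997713/4000000 − 13/800·(0.995000+0.978700+0.949800))/(1+13/800) = 9367/10000 ≈ 0.936700
step 5 [2.5y] bond c/2=17/800: DF=(164237/160000 − 17/800·(0.995000+0.978700+0.949800+0.936700))/(1+17/800) = 578/625 ≈ 0.924800

1 1/2 199/200
2 1 9787/10000
3 3/2 4749/5000
4 2 9367/10000
5 5/2 578/625
DF(1y) is solved at step 2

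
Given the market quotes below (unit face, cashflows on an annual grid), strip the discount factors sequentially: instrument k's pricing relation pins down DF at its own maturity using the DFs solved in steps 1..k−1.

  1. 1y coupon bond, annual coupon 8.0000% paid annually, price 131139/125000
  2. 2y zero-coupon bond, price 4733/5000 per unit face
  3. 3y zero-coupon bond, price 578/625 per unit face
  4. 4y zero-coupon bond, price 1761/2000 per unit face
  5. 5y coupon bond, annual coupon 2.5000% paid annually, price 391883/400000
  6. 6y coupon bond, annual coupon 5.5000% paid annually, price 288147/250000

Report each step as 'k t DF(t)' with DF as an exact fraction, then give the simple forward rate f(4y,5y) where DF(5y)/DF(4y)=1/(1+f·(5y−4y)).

1 1 4857/5000
2 2 4733/5000
3 3 578/625
4 4 1761/2000
5 5 173/200
6 6 8533/10000
f(4y,5y) = ((1761/2000)/(173/200) − 1)/(1) = 31/1730 ≈ 1.7919%

step 1 [1y] bond c/1=2/25: DF=(131139/125000 − 2/25·(0))/(1+2/25) = 4857/5000 ≈ 0.971400
step 2 [2y] zero: DF = P = 4733/5000 ≈ 0.946600
step 3 [3y] zero: DF = P = 578/625 ≈ 0.924800
step 4 [4y] zero: DF = P = 1761/2000 ≈ 0.880500
step 5 [5y] bond c/1=1/40: DF=(391883/400000 − 1/40·(0.971400+0.946600+0.924800+0.880500))/(1+1/40) = 173/200 ≈ 0.865000
step 6 [6y] bond c/1=11/200: DF=(288147/250000 − 11/200·(0.971400+0.946600+0.924800+0.880500+0.865000))/(1+11/200) = 8533/10000 ≈ 0.853300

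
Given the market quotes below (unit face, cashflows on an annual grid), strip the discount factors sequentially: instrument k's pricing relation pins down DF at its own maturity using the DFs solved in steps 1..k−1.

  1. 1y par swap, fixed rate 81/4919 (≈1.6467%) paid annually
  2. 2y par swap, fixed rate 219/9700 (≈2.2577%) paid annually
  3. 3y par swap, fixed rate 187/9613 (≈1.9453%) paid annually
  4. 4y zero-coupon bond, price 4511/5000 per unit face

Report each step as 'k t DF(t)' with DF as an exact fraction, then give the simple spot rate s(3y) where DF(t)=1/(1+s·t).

1 1 4919/5000
2 2 4781/5000
3 3 9439/10000
4 4 4511/5000
s(3y) = (1/(9439/10000) − 1)/(3) = 187/9439 ≈ 1.9811%

step 1 [1y] swap r/1=81/4919: DF=(1 − 81/4919·(0))/(1+81/4919) = 4919/5000 ≈ 0.983800
step 2 [2y] swap r/1=219/9700: DF=(1 − 219/9700·(0.983800))/(1+219/9700) = 4781/5000 ≈ 0.956200
step 3 [3y] swap r/1=187/9613: DF=(1 − 187/9613·(0.983800+0.956200))/(1+187/9613) = 9439/10000 ≈ 0.943900
step 4 [4y] zero: DF = P = 4511/5000 ≈ 0.902200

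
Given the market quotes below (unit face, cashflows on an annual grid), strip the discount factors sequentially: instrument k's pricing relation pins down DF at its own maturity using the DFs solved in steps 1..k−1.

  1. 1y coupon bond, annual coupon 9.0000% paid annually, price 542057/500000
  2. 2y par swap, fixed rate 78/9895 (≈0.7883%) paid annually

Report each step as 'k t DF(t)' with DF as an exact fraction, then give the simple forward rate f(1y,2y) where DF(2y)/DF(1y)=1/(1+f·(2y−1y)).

1 1 4973/5000
2 2 2461/2500
f(1y,2y) = ((4973/5000)/(2461/2500) − 1)/(1) = 51/4922 ≈ 1.0362%

step 1 [1y] bond c/1=9/100: DF=(542057/500000 − 9/100·(0))/(1+9/100) = 4973/5000 ≈ 0.994600
step 2 [2y] swap r/1=78/9895: DF=(1 − 78/9895·(0.994600))/(1+78/9895) = 2461/2500 ≈ 0.984400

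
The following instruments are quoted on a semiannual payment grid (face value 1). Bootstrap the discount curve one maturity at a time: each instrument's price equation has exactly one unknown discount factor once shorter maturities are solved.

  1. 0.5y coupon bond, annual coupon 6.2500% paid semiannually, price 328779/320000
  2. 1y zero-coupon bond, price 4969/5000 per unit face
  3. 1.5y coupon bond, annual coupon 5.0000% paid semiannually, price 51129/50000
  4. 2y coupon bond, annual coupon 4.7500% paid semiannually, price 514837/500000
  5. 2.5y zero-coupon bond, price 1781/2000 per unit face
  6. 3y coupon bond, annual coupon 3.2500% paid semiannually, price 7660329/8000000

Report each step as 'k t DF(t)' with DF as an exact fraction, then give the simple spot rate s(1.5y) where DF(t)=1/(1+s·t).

1 1/2 9963/10000
2 1 4969/5000
3 3/2 9491/10000
4 2 586/625
5 5/2 1781/2000
6 3 433/500
s(1.5y) = (1/(9491/10000) − 1)/(3/2) = 1018/28473 ≈ 3.5753%

step 1 [0.5y] bond c/2=1/32: DF=(328779/320000 − 1/32·(0))/(1+1/32) = 9963/10000 ≈ 0.996300
step 2 [1y] zero: DF = P = 4969/5000 ≈ 0.993800
step 3 [1.5y] bond c/2=1/40: DF=(51129/50000 − 1/40·(0.996300+0.993800))/(1+1/40) = 9491/10000 ≈ 0.949100
step 4 [2y] bond c/2=19/800: DF=(514837/500000 − 19/800·(0.996300+0.993800+0.949100))/(1+19/800) = 586/625 ≈ 0.937600
step 5 [2.5y] zero: DF = P = 1781/2000 ≈ 0.890500
step 6 [3y] bond c/2=13/800: DF=(7660329/8000000 − 13/800·(0.996300+0.993800+0.949100+0.937600+0.890500))/(1+13/800) = 433/500 ≈ 0.866000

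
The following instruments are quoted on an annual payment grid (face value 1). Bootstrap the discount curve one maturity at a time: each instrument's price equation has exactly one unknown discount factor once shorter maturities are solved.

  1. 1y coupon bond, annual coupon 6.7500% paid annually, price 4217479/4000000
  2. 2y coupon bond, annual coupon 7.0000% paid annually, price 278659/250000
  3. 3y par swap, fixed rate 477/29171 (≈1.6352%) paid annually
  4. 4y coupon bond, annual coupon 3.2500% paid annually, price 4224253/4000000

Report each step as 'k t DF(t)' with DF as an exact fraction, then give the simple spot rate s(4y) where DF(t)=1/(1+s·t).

step 1 [1y] bond c/1=27/400: DF=(4217479/4000000 − 27/400·(0))/(1+27/400) = 9877/10000 ≈ 0.987700
step 2 [2y] bond c/1=7/100: DF=(278659/250000 − 7/100·(0.987700))/(1+7/100) = 9771/10000 ≈ 0.977100
step 3 [3y] swap r/1=477/29171: DF=(1 − 477/29171·(0.987700+0.977100))/(1+477/29171) = 9523/10000 ≈ 0.952300
step 4 [4y] bond c/1=13/400: DF=(4224253/4000000 − 13/400·(0.987700+0.977100+0.952300))/(1+13/400) = 931/1000 ≈ 0.931000

1 1 9877/10000
2 2 9771/10000
3 3 9523/10000
4 4 931/1000
s(4y) = (1/(931/1000) − 1)/(4) = 69/3724 ≈ 1.8528%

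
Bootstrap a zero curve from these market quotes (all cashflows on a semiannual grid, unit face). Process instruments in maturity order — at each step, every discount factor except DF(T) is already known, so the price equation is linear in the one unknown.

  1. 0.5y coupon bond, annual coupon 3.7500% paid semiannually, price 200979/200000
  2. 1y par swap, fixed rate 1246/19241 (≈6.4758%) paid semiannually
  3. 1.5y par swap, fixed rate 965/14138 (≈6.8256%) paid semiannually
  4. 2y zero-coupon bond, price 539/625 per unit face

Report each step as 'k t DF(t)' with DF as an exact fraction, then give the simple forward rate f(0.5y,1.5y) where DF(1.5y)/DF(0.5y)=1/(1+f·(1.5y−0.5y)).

1 1/2 1233/1250
2 1 9377/10000
3 3/2 1807/2000
4 2 539/625
f(0.5y,1.5y) = ((1233/1250)/(1807/2000) − 1)/(1) = 829/9035 ≈ 9.1754%

step 1 [0.5y] bond c/2=3/160: DF=(200979/200000 − 3/160·(0))/(1+3/160) = 1233/1250 ≈ 0.986400
step 2 [1y] swap r/2=623/19241: DF=(1 − 623/19241·(0.986400))/(1+623/19241) = 9377/10000 ≈ 0.937700
step 3 [1.5y] swap r/2=965/28276: DF=(1 − 965/28276·(0.986400+0.937700))/(1+965/28276) = 1807/2000 ≈ 0.903500
step 4 [2y] zero: DF = P = 539/625 ≈ 0.862400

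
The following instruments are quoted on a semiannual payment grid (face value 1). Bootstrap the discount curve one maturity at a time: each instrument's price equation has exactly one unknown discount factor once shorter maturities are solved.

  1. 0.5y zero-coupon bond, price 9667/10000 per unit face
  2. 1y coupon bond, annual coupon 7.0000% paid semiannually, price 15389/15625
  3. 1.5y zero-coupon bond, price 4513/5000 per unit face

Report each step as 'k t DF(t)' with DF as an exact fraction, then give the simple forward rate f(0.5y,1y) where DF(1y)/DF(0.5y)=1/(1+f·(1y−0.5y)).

1 1/2 9667/10000
2 1 9189/10000
3 3/2 4513/5000
f(0.5y,1y) = ((9667/10000)/(9189/10000) − 1)/(1/2) = 956/9189 ≈ 10.4037%

step 1 [0.5y] zero: DF = P = 9667/10000 ≈ 0.966700
step 2 [1y] bond c/2=7/200: DF=(15389/15625 − 7/200·(0.966700))/(1+7/200) = 9189/10000 ≈ 0.918900
step 3 [1.5y] zero: DF = P = 4513/5000 ≈ 0.902600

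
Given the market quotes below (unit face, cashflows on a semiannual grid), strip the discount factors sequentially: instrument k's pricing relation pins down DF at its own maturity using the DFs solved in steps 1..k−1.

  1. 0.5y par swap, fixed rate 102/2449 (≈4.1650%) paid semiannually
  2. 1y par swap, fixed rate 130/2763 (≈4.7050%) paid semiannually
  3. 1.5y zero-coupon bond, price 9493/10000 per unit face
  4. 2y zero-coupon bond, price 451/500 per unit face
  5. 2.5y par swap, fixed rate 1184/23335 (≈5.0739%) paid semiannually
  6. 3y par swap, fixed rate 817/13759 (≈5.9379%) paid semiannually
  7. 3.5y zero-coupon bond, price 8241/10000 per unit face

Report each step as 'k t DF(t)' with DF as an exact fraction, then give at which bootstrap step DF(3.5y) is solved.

step 1 [0.5y] swap r/2=51/2449: DF=(1 − 51/2449·(0))/(1+51/2449) = 2449/2500 ≈ 0.979600
step 2 [1y] swap r/2=65/2763: DF=(1 − 65/2763·(0.979600))/(1+65/2763) = 1909/2000 ≈ 0.954500
step 3 [1.5y] zero: DF = P = 9493/10000 ≈ 0.949300
step 4 [2y] zero: DF = P = 451/500 ≈ 0.902000
step 5 [2.5y] swap r/2=592/23335: DF=(1 − 592/23335·(0.979600+0.954500+0.949300+0.902000))/(1+592/23335) = 551/625 ≈ 0.881600
step 6 [3y] swap r/2=817/27518: DF=(1 − 817/27518·(0.979600+0.954500+0.949300+0.902000+0.881600))/(1+817/27518) = 4183/5000 ≈ 0.836600
step 7 [3.5y] zero: DF = P = 8241/10000 ≈ 0.824100

1 1/2 2449/2500
2 1 1909/2000
3 3/2 9493/10000
4 2 451/500
5 5/2 551/625
6 3 4183/5000
7 7/2 8241/10000
DF(3.5y) is solved at step 7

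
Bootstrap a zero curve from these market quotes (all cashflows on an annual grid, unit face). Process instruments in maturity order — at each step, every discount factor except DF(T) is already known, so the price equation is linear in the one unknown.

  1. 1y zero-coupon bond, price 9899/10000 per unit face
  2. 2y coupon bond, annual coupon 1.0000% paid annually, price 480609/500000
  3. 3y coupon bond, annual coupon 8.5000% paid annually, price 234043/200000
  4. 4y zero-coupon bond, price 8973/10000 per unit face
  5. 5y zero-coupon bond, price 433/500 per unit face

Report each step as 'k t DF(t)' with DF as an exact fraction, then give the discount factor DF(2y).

step 1 [1y] zero: DF = P = 9899/10000 ≈ 0.989900
step 2 [2y] bond c/1=1/100: DF=(480609/500000 − 1/100·(0.989900))/(1+1/100) = 9419/10000 ≈ 0.941900
step 3 [3y] bond c/1=17/200: DF=(234043/200000 − 17/200·(0.989900+0.941900))/(1+17/200) = 1159/1250 ≈ 0.927200
step 4 [4y] zero: DF = P = 8973/10000 ≈ 0.897300
step 5 [5y] zero: DF = P = 433/500 ≈ 0.866000

1 1 9899/10000
2 2 9419/10000
3 3 1159/1250
4 4 8973/10000
5 5 433/500
DF(2y) = 9419/10000 ≈ 0.941900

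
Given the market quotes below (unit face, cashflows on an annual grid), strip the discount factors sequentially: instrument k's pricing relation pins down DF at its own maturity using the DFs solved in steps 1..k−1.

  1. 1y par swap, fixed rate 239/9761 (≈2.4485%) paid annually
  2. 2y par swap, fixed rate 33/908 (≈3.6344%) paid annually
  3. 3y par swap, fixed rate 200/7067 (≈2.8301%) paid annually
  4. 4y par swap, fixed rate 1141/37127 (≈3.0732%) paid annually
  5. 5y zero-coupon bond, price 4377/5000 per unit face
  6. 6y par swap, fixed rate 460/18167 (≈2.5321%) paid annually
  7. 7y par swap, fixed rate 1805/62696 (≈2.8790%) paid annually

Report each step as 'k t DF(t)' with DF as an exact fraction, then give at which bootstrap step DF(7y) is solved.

1 1 9761/10000
2 2 9307/10000
3 3 23/25
4 4 8859/10000
5 5 4377/5000
6 6 431/500
7 7 1639/2000
DF(7y) is solved at step 7

step 1 [1y] swap r/1=239/9761: DF=(1 − 239/9761·(0))/(1+239/9761) = 9761/10000 ≈ 0.976100
step 2 [2y] swap r/1=33/908: DF=(1 − 33/908·(0.976100))/(1+33/908) = 9307/10000 ≈ 0.930700
step 3 [3y] swap r/1=200/7067: DF=(1 − 200/7067·(0.976100+0.930700))/(1+200/7067) = 23/25 ≈ 0.920000
step 4 [4y] swap r/1=1141/37127: DF=(1 − 1141/37127·(0.976100+0.930700+0.920000))/(1+1141/37127) = 8859/10000 ≈ 0.885900
step 5 [5y] zero: DF = P = 4377/5000 ≈ 0.875400
step 6 [6y] swap r/1=460/18167: DF=(1 − 460/18167·(0.976100+0.930700+0.920000+0.885900+0.875400))/(1+460/18167) = 431/500 ≈ 0.862000
step 7 [7y] swap r/1=1805/62696: DF=(1 − 1805/62696·(0.976100+0.930700+0.920000+0.885900+0.875400+0.862000))/(1+1805/62696) = 1639/2000 ≈ 0.819500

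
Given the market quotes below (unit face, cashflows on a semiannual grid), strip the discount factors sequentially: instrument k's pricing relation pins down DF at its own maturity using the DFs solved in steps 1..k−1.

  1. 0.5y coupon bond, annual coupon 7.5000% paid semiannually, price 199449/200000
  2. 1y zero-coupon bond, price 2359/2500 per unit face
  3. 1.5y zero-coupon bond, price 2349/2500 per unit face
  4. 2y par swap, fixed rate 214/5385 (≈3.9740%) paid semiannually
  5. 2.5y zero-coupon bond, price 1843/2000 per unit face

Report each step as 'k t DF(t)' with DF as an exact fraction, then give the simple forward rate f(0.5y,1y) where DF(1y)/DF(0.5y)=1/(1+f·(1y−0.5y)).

1 1/2 2403/2500
2 1 2359/2500
3 3/2 2349/2500
4 2 9251/10000
5 5/2 1843/2000
f(0.5y,1y) = ((2403/2500)/(2359/2500) − 1)/(1/2) = 88/2359 ≈ 3.7304%

step 1 [0.5y] bond c/2=3/80: DF=(199449/200000 − 3/80·(0))/(1+3/80) = 2403/2500 ≈ 0.961200
step 2 [1y] zero: DF = P = 2359/2500 ≈ 0.943600
step 3 [1.5y] zero: DF = P = 2349/2500 ≈ 0.939600
step 4 [2y] swap r/2=107/5385: DF=(1 − 107/5385·(0.961200+0.943600+0.939600))/(1+107/5385) = 9251/10000 ≈ 0.925100
step 5 [2.5y] zero: DF = P = 1843/2000 ≈ 0.921500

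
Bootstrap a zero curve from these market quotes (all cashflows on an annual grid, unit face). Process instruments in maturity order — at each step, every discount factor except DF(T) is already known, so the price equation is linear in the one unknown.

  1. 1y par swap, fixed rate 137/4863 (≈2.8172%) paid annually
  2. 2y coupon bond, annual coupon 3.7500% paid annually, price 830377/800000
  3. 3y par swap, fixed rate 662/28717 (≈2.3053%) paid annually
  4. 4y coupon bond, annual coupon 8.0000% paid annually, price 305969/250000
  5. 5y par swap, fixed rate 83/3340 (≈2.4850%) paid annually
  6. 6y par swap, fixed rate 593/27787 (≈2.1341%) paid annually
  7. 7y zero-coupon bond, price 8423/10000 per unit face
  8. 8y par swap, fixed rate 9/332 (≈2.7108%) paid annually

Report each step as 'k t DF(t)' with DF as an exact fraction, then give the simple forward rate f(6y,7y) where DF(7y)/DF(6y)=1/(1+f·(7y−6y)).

step 1 [1y] swap r/1=137/4863: DF=(1 − 137/4863·(0))/(1+137/4863) = 4863/5000 ≈ 0.972600
step 2 [2y] bond c/1=3/80: DF=(830377/800000 − 3/80·(0.972600))/(1+3/80) = 9653/10000 ≈ 0.965300
step 3 [3y] swap r/1=662/28717: DF=(1 − 662/28717·(0.972600+0.965300))/(1+662/28717) = 4669/5000 ≈ 0.933800
step 4 [4y] bond c/1=2/25: DF=(305969/250000 − 2/25·(0.972600+0.965300+0.933800))/(1+2/25) = 1841/2000 ≈ 0.920500
step 5 [5y] swap r/1=83/3340: DF=(1 − 83/3340·(0.972600+0.965300+0.933800+0.920500))/(1+83/3340) = 4419/5000 ≈ 0.883800
step 6 [6y] swap r/1=593/27787: DF=(1 − 593/27787·(0.972600+0.965300+0.933800+0.920500+0.883800))/(1+593/27787) = 4407/5000 ≈ 0.881400
step 7 [7y] zero: DF = P = 8423/10000 ≈ 0.842300
step 8 [8y] swap r/1=9/332: DF=(1 − 9/332·(0.972600+0.965300+0.933800+0.920500+0.883800+0.881400+0.842300))/(1+9/332) = 8047/10000 ≈ 0.804700

1 1 4863/5000
2 2 9653/10000
3 3 4669/5000
4 4 1841/2000
5 5 4419/5000
6 6 4407/5000
7 7 8423/10000
8 8 8047/10000
f(6y,7y) = ((4407/5000)/(8423/10000) − 1)/(1) = 391/8423 ≈ 4.6421%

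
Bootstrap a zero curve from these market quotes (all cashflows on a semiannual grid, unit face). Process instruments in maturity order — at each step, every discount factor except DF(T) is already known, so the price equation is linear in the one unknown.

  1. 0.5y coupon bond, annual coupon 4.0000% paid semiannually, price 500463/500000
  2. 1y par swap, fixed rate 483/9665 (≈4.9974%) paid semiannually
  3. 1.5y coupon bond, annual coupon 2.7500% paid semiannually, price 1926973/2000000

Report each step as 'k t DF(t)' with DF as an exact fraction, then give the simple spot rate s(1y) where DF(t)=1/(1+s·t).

1 1/2 9813/10000
2 1 9517/10000
3 3/2 4621/5000
s(1y) = (1/(9517/10000) − 1)/(1) = 483/9517 ≈ 5.0751%

step 1 [0.5y] bond c/2=1/50: DF=(500463/500000 − 1/50·(0))/(1+1/50) = 9813/10000 ≈ 0.981300
step 2 [1y] swap r/2=483/19330: DF=(1 − 483/19330·(0.981300))/(1+483/19330) = 9517/10000 ≈ 0.951700
step 3 [1.5y] bond c/2=11/800: DF=(1926973/2000000 − 11/800·(0.981300+0.951700))/(1+11/800) = 4621/5000 ≈ 0.924200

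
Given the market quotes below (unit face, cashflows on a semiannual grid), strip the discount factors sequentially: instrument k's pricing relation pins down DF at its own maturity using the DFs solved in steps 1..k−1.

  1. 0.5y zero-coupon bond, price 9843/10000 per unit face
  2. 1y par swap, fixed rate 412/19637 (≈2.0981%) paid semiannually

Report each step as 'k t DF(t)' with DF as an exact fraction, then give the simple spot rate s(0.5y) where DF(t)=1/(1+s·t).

1 1/2 9843/10000
2 1 4897/5000
s(0.5y) = (1/(9843/10000) − 1)/(1/2) = 314/9843 ≈ 3.1901%

step 1 [0.5y] zero: DF = P = 9843/10000 ≈ 0.984300
step 2 [1y] swap r/2=206/19637: DF=(1 − 206/19637·(0.984300))/(1+206/19637) = 4897/5000 ≈ 0.979400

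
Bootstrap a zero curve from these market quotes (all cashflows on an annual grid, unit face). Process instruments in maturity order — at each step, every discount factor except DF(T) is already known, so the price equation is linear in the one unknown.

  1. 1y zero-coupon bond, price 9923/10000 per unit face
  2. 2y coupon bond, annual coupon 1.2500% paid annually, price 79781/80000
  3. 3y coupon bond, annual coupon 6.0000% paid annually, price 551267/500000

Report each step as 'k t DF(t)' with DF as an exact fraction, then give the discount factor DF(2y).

1 1 9923/10000
2 2 9727/10000
3 3 9289/10000
DF(2y) = 9727/10000 ≈ 0.972700

step 1 [1y] zero: DF = P = 9923/10000 ≈ 0.992300
step 2 [2y] bond c/1=1/80: DF=(79781/80000 − 1/80·(0.992300))/(1+1/80) = 9727/10000 ≈ 0.972700
step 3 [3y] bond c/1=3/50: DF=(551267/500000 − 3/50·(0.992300+0.972700))/(1+3/50) = 9289/10000 ≈ 0.928900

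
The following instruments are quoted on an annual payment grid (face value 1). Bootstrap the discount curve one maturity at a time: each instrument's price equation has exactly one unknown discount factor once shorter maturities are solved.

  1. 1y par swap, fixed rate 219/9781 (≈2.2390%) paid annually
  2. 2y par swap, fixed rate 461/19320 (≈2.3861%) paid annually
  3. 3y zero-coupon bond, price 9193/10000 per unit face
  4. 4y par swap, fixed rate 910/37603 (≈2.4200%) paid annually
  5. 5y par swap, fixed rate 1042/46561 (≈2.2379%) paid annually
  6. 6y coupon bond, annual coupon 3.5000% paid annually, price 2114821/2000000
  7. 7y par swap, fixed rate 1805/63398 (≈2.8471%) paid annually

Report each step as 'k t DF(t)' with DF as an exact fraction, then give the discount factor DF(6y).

step 1 [1y] swap r/1=219/9781: DF=(1 − 219/9781·(0))/(1+219/9781) = 9781/10000 ≈ 0.978100
step 2 [2y] swap r/1=461/19320: DF=(1 − 461/19320·(0.978100))/(1+461/19320) = 9539/10000 ≈ 0.953900
step 3 [3y] zero: DF = P = 9193/10000 ≈ 0.919300
step 4 [4y] swap r/1=910/37603: DF=(1 − 910/37603·(0.978100+0.953900+0.919300))/(1+910/37603) = 909/1000 ≈ 0.909000
step 5 [5y] swap r/1=1042/46561: DF=(1 − 1042/46561·(0.978100+0.953900+0.919300+0.909000))/(1+1042/46561) = 4479/5000 ≈ 0.895800
step 6 [6y] bond c/1=7/200: DF=(2114821/2000000 − 7/200·(0.978100+0.953900+0.919300+0.909000+0.895800))/(1+7/200) = 4321/5000 ≈ 0.864200
step 7 [7y] swap r/1=1805/63398: DF=(1 − 1805/63398·(0.978100+0.953900+0.919300+0.909000+0.895800+0.864200))/(1+1805/63398) = 1639/2000 ≈ 0.819500

1 1 9781/10000
2 2 9539/10000
3 3 9193/10000
4 4 909/1000
5 5 4479/5000
6 6 4321/5000
7 7 1639/2000
DF(6y) = 4321/5000 ≈ 0.864200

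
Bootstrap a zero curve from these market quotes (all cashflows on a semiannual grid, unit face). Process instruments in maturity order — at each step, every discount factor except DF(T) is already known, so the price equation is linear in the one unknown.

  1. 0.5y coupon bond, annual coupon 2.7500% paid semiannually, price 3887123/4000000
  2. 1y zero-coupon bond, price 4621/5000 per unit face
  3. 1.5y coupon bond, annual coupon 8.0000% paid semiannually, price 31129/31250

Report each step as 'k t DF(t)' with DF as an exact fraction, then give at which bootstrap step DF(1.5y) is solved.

1 1/2 4793/5000
2 1 4621/5000
3 3/2 4427/5000
DF(1.5y) is solved at step 3

step 1 [0.5y] bond c/2=11/800: DF=(3887123/4000000 − 11/800·(0))/(1+11/800) = 4793/5000 ≈ 0.958600
step 2 [1y] zero: DF = P = 4621/5000 ≈ 0.924200
step 3 [1.5y] bond c/2=1/25: DF=(31129/31250 − 1/25·(0.958600+0.924200))/(1+1/25) = 4427/5000 ≈ 0.885400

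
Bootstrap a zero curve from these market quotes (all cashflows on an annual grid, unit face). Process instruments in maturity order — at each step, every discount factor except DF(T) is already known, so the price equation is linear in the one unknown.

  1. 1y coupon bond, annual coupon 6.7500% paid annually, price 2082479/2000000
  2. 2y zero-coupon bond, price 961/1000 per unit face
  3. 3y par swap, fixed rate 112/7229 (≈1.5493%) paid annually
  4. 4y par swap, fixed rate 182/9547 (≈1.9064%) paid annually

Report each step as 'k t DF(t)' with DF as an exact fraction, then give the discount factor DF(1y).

1 1 4877/5000
2 2 961/1000
3 3 597/625
4 4 1159/1250
DF(1y) = 4877/5000 ≈ 0.975400

step 1 [1y] bond c/1=27/400: DF=(2082479/2000000 − 27/400·(0))/(1+27/400) = 4877/5000 ≈ 0.975400
step 2 [2y] zero: DF = P = 961/1000 ≈ 0.961000
step 3 [3y] swap r/1=112/7229: DF=(1 − 112/7229·(0.975400+0.961000))/(1+112/7229) = 597/625 ≈ 0.955200
step 4 [4y] swap r/1=182/9547: DF=(1 − 182/9547·(0.975400+0.961000+0.955200))/(1+182/9547) = 1159/1250 ≈ 0.927200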